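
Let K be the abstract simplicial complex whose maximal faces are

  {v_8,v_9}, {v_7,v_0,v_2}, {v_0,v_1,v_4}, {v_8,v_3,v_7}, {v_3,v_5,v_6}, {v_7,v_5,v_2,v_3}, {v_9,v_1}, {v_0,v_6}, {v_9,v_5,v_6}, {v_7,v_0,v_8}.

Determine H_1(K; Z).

H_1 = Z^3.

Order the vertices as v_0 < v_1 < v_2 < v_3 < v_4 < v_5 < v_6 < v_7 < v_8 < v_9. Listing each simplex with vertices in this order, K has dimension 3 with simplices:

  0-simplices (10): [v_0], [v_1], [v_2], [v_3], [v_4], [v_5], [v_6], [v_7], [v_8], [v_9]
  1-simplices (21): (21 of them)
  2-simplices (10): [v_0,v_1,v_4], [v_0,v_2,v_7], [v_0,v_7,v_8], [v_2,v_3,v_5], [v_2,v_3,v_7], [v_2,v_5,v_7], [v_3,v_5,v_6], [v_3,v_5,v_7], [v_3,v_7,v_8], [v_5,v_6,v_9]
  3-simplices (1): [v_2,v_3,v_5,v_7]

Hence C_0 ≅ Z^10, C_1 ≅ Z^21, C_2 ≅ Z^10, C_3 ≅ Z^1.

Boundary ∂_1: C_1 → C_0 is given by ∂[p,q] = [q] − [p]. For instance
  ∂[v_6,v_9] = [v_9] − [v_6].
The 10×21 boundary matrix has rank 9 and Smith normal form diag(1,1,1,1,1,1,1,1,1).

∂_2: C_2 → C_1 acts by ∂[p,q,r] = [q,r] − [p,r] + [p,q]. For instance
  ∂[v_3,v_5,v_6] = [v_5,v_6] − [v_3,v_6] + [v_3,v_5],
  ∂[v_2,v_3,v_5] = [v_3,v_5] − [v_2,v_5] + [v_2,v_3].
The resulting 21×10 matrix has rank 9, and its Smith normal form has invariant factors (1,1,1,1,1,1,1,1,1).

∂_3: C_3 → C_2 sends each 3-simplex σ to the alternating sum Σ_i (−1)^i (σ with its i-th vertex removed). For instance
  ∂[v_2,v_3,v_5,v_7] = [v_3,v_5,v_7] − [v_2,v_5,v_7] + [v_2,v_3,v_7] − [v_2,v_3,v_5].
This gives a 10×1 integer matrix of rank 1; reducing to Smith normal form yields diagonal entries (1).

Computing H_k = (kernel of ∂_k) / (image of ∂_{k+1}):

  H_1: rank ker ∂_1 − rank ∂_2 = (21 − 9) − 9 = 3, and the invariant factors of ∂_2 are all 1, so H_1 = Z^3.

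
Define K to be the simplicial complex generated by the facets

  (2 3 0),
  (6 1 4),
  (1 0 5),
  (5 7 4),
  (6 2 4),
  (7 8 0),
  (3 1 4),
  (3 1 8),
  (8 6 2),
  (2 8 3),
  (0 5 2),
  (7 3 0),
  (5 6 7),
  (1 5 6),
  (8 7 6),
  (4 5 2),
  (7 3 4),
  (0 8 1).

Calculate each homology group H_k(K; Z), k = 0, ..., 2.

K has 9 vertices, 27 edges, 18 triangles.
rank ∂_0 = 0, rank ∂_1 = 8 ⇒ b_0 = 9 − 0 − 8 = 1; all invariant factors of ∂_1 are 1 so no torsion. So H_0 = Z.
rank ∂_1 = 8, rank ∂_2 = 18 ⇒ b_1 = 27 − 8 − 18 = 1; ∂_2 has invariant factor(s) [2] giving torsion. So H_1 = Z × Z/2.
rank ∂_2 = 18, rank ∂_3 = 0 ⇒ b_2 = 18 − 18 − 0 = 0. So H_2 = 0.

H_0 ≅ Z,  H_1 ≅ Z × Z/2,  H_2 = 0.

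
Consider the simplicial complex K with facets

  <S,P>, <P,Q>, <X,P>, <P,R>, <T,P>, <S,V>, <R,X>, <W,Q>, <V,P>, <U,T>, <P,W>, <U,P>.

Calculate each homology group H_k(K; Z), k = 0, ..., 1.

Order the vertices as P < Q < R < S < T < U < V < W < X. Listing each simplex with vertices in this order, K has dimension 1 with simplices:

  0-simplices (9): P, Q, R, S, T, U, V, W, X
  1-simplices (12): PQ, PR, PS, PT, PU, PV, PW, PX, QW, RX, SV, TU

so the chain groups are C_0 ≅ Z^9, C_1 ≅ Z^12.

∂_1: C_1 → C_0 maps an edge to its endpoints' difference, ∂[p,q] = q − p.
This gives a 9×12 integer matrix of rank 8; reducing to Smith normal form yields diagonal entries (1,1,1,1,1,1,1,1).

Reading off H_k = ker ∂_k / im ∂_{k+1}:

  H_0: rank C_0 − rank ∂_1 = 9 − 8 = 1, and the invariant factors of ∂_1 are all 1, so H_0 ≅ Z.
  H_1: rank ker ∂_1 − rank ∂_2 = (12 − 8) − 0 = 4, and there is no ∂_2, so H_1 ≅ Z^4.

(K is a triangulation of a wedge of 4 circles.)

H_0 ≅ Z,  H_1 ≅ Z^4.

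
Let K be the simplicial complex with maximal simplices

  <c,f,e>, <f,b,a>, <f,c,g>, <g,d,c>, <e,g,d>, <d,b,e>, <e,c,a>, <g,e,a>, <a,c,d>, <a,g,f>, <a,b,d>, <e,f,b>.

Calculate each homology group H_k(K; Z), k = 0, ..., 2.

Take the total order a < b < c < d < e < f < g on the vertex set. Then K (dimension 2) consists of the simplices:

  0-simplices (7): a, b, c, d, e, f, g
  1-simplices (18): ab, ac, ad, ae, af, ag, bd, be, bf, cd, ce, cf, cg, de, dg, ef, eg, fg
  2-simplices (12): abd, abf, acd, ace, aeg, afg, bde, bef, cdg, cef, cfg, deg

Hence C_0 ≅ Z^7, C_1 ≅ Z^18, C_2 ≅ Z^12.

The boundary map ∂_1: C_1 → C_0 maps an edge to its endpoints' difference, ∂[p,q] = q − p.
The resulting 7×18 matrix has rank 6, and its Smith normal form has invariant factors (1,1,1,1,1,1).

∂_2: C_2 → C_1 acts by ∂[p,q,r] = [q,r] − [p,r] + [p,q]. For instance
  ∂aeg = eg − ag + ae,
  ∂deg = eg − dg + de.
The resulting 18×12 matrix has rank 12, and its Smith normal form has invariant factors (1,1,1,1,1,1,1,1,1,1,1,2).

Computing H_k = (kernel of ∂_k) / (image of ∂_{k+1}):

  H_0: rank C_0 − rank ∂_1 = 7 − 6 = 1, and the invariant factors of ∂_1 are all 1, so H_0 ≅ Z.
  H_1: rank ker ∂_1 − rank ∂_2 = (18 − 6) − 12 = 0, and ∂_2 has invariant factor 2 > 1, so H_1 ≅ Z/2.
  H_2: rank ker ∂_2 − rank ∂_3 = (12 − 12) − 0 = 0, and there is no ∂_3, so H_2 ≅ 0.

H_0 = Z,  H_1 = Z/2,  H_2 = 0.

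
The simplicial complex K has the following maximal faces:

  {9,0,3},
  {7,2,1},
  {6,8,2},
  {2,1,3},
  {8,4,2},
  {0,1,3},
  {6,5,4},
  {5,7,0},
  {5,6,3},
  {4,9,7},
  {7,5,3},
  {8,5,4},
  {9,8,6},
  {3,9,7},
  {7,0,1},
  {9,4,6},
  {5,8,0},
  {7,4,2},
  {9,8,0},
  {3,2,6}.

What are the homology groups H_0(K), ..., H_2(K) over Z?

Order the vertices as 0 < 1 < 2 < 3 < 4 < 5 < 6 < 7 < 8 < 9. Listing each simplex with vertices in this order, K has dimension 2 with simplices:

  0-simplices (10): [0], [1], [2], [3], [4], [5], [6], [7], [8], [9]
  1-simplices (30): (30 of them)
  2-simplices (20): (20 of them)

Hence C_0 ≅ Z^10, C_1 ≅ Z^30, C_2 ≅ Z^20.

∂_1: C_1 → C_0 is given by ∂[p,q] = [q] − [p]. For instance
  ∂[3,7] = [7] − [3].
The resulting 10×30 matrix has rank 9, and its Smith normal form has invariant factors (1,1,1,1,1,1,1,1,1).

∂_2: C_2 → C_1 maps a triangle to the signed sum of its edges. For instance
  ∂[1,2,3] = [2,3] − [1,3] + [1,2],
  ∂[3,5,6] = [5,6] − [3,6] + [3,5].
This gives a 30×20 integer matrix of rank 20; reducing to Smith normal form yields diagonal entries (1,1,1,1,1,1,1,1,1,1,1,1,1,1,1,1,1,1,1,2).

Now H_k = ker ∂_k / im ∂_{k+1}, so:

  H_0: rank C_0 − rank ∂_1 = 10 − 9 = 1, and the invariant factors of ∂_1 are all 1, so H_0 ≅ Z.
  H_1: rank ker ∂_1 − rank ∂_2 = (30 − 9) − 20 = 1, and ∂_2 has invariant factor 2 > 1, so H_1 ≅ Z ⊕ Z/2Z.
  H_2: rank ker ∂_2 − rank ∂_3 = (20 − 20) − 0 = 0, and there is no ∂_3, so H_2 ≅ 0.

As a check, the Euler characteristic is 10 − 30 + 20 = 0, which agrees with 1 − 1 + 0 = 0.

H_0 = Z,  H_1 = Z ⊕ Z/2Z,  H_2 = 0.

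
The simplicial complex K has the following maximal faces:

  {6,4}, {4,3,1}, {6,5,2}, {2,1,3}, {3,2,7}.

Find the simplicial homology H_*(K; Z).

H_0 ≅ Z,  H_1 ≅ Z,  H_2 = 0.

We work with the vertex ordering 1 < 2 < 3 < 4 < 5 < 6 < 7. The simplices of K, each written with vertices in increasing order, are:

  0-simplices (7): [1], [2], [3], [4], [5], [6], [7]
  1-simplices (11): [1,2], [1,3], [1,4], [2,3], [2,5], [2,6], [2,7], [3,4], [3,7], [4,6], [5,6]
  2-simplices (4): [1,2,3], [1,3,4], [2,3,7], [2,5,6]

Hence C_0 ≅ Z^7, C_1 ≅ Z^11, C_2 ≅ Z^4.

∂_1: C_1 → C_0 is given by ∂[p,q] = [q] − [p].
As a 7×11 matrix over Z this has rank 6, with invariant factors (1,1,1,1,1,1).

The boundary map ∂_2: C_2 → C_1 sends each 2-simplex [p,q,r] to [q,r] − [p,r] + [p,q]. For instance
  ∂[2,3,7] = [3,7] − [2,7] + [2,3],
  ∂[1,2,3] = [2,3] − [1,3] + [1,2].
The 11×4 boundary matrix has rank 4 and Smith normal form diag(1,1,1,1).

Now H_k = ker ∂_k / im ∂_{k+1}, so:

  H_0: rank C_0 − rank ∂_1 = 7 − 6 = 1, and the invariant factors of ∂_1 are all 1, so H_0 ≅ Z.
  H_1: rank ker ∂_1 − rank ∂_2 = (11 − 6) − 4 = 1, and the invariant factors of ∂_2 are all 1, so H_1 ≅ Z.
  H_2: rank ker ∂_2 − rank ∂_3 = (4 − 4) − 0 = 0, and there is no ∂_3, so H_2 ≅ 0.

As a check, the Euler characteristic is 7 − 11 + 4 = 0, which agrees with 1 − 1 + 0 = 0.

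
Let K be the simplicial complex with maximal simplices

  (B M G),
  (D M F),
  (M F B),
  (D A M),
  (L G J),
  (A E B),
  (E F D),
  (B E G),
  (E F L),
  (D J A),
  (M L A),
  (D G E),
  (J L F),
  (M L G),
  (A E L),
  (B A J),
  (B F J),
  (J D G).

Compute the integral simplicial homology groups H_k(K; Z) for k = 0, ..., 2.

H_0 ≅ Z,  H_1 ≅ Z^2,  H_2 ≅ Z.

We work with the vertex ordering A < B < D < E < F < G < J < L < M. The simplices of K, each written with vertices in increasing order, are:

  0-simplices (9): A, B, D, E, F, G, J, L, M
  1-simplices (27): AB, AD, AE, AJ, AL, AM, BE, BF, BG, BJ, BM, DE, DF, DG, DJ, DM, EF, EG, EL, FJ, FL, FM, GJ, GL, GM, JL, LM
  2-simplices (18): ABE, ABJ, ADJ, ADM, AEL, ALM, BEG, BFJ, BFM, BGM, DEF, DEG, DFM, DGJ, EFL, FJL, GJL, GLM

giving chain groups C_0 ≅ Z^9, C_1 ≅ Z^27, C_2 ≅ Z^18.

Boundary ∂_1: C_1 → C_0 sends each edge [p,q] (with p < q) to q − p. For instance
  ∂AM = M − A.
As a 9×27 matrix over Z this has rank 8, with invariant factors (1,1,1,1,1,1,1,1).

Boundary ∂_2: C_2 → C_1 sends each 2-simplex [p,q,r] to [q,r] − [p,r] + [p,q]. For instance
  ∂GLM = LM − GM + GL,
  ∂BEG = EG − BG + BE.
This gives a 27×18 integer matrix of rank 17; reducing to Smith normal form yields diagonal entries (1,1,1,1,1,1,1,1,1,1,1,1,1,1,1,1,1).

From H_k ≅ ker(∂_k) / im(∂_{k+1}) we obtain:

  H_0: rank C_0 − rank ∂_1 = 9 − 8 = 1, and the invariant factors of ∂_1 are all 1, so H_0 ≅ Z.
  H_1: rank ker ∂_1 − rank ∂_2 = (27 − 8) − 17 = 2, and the invariant factors of ∂_2 are all 1, so H_1 ≅ Z^2.
  H_2: rank ker ∂_2 − rank ∂_3 = (18 − 17) − 0 = 1, and there is no ∂_3, so H_2 ≅ Z.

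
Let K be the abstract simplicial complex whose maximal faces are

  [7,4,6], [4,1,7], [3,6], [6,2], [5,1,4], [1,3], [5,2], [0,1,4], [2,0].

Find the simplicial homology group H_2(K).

Fix the vertex order 0 < 1 < 2 < 3 < 4 < 5 < 6 < 7 and write every simplex with vertices in increasing order. Then dim K = 2 and the simplices of K are:

  0-simplices (8): [0], [1], [2], [3], [4], [5], [6], [7]
  1-simplices (14): [0,1], [0,2], [0,4], [1,3], [1,4], [1,5], [1,7], [2,5], [2,6], [3,6], [4,5], [4,6], [4,7], [6,7]
  2-simplices (4): [0,1,4], [1,4,5], [1,4,7], [4,6,7]

giving chain groups C_0 ≅ Z^8, C_1 ≅ Z^14, C_2 ≅ Z^4.

The boundary map ∂_1: C_1 → C_0 sends each edge [p,q] (with p < q) to q − p.
This gives a 8×14 integer matrix of rank 7; reducing to Smith normal form yields diagonal entries (1,1,1,1,1,1,1).

∂_2: C_2 → C_1 maps a triangle to the signed sum of its edges. For instance
  ∂[0,1,4] = [1,4] − [0,4] + [0,1],
  ∂[4,6,7] = [6,7] − [4,7] + [4,6].
The resulting 14×4 matrix has rank 4, and its Smith normal form has invariant factors (1,1,1,1).

From H_k ≅ ker(∂_k) / im(∂_{k+1}) we obtain:

  H_2: rank ker ∂_2 − rank ∂_3 = (4 − 4) − 0 = 0, and there is no ∂_3, so H_2 = 0.

H_2 ≅ 0.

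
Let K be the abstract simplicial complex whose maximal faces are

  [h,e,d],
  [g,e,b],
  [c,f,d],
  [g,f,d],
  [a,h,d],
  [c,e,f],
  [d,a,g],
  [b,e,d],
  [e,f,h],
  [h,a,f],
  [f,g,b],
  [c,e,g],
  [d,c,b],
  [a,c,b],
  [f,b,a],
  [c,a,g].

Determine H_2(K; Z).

H_2 ≅ Z.

K has 8 vertices, 24 edges, 16 triangles.
rank ∂_2 = 15, rank ∂_3 = 0 ⇒ b_2 = 16 − 15 − 0 = 1. So H_2 = Z.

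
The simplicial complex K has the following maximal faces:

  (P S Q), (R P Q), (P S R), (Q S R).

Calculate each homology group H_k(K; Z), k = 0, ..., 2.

H_0 ≅ Z,  H_1 = 0,  H_2 ≅ Z.

We work with the vertex ordering P < Q < R < S. The simplices of K, each written with vertices in increasing order, are:

  0-simplices (4): P, Q, R, S
  1-simplices (6): PQ, PR, PS, QR, QS, RS
  2-simplices (4): PQR, PQS, PRS, QRS

giving chain groups C_0 ≅ Z^4, C_1 ≅ Z^6, C_2 ≅ Z^4.

The boundary map ∂_1: C_1 → C_0 sends each edge [p,q] (with p < q) to q − p. For instance
  ∂QS = S − Q.
The resulting 4×6 matrix has rank 3, and its Smith normal form has invariant factors (1,1,1).

Boundary ∂_2: C_2 → C_1 acts by ∂[p,q,r] = [q,r] − [p,r] + [p,q]. For instance
  ∂PQR = QR − PR + PQ,
  ∂QRS = RS − QS + QR.
As a 6×4 matrix over Z this has rank 3, with invariant factors (1,1,1).

From H_k ≅ ker(∂_k) / im(∂_{k+1}) we obtain:

  H_0: rank C_0 − rank ∂_1 = 4 − 3 = 1, and the invariant factors of ∂_1 are all 1, so H_0 = Z.
  H_1: rank ker ∂_1 − rank ∂_2 = (6 − 3) − 3 = 0, and the invariant factors of ∂_2 are all 1, so H_1 = 0.
  H_2: rank ker ∂_2 − rank ∂_3 = (4 − 3) − 0 = 1, and there is no ∂_3, so H_2 = Z.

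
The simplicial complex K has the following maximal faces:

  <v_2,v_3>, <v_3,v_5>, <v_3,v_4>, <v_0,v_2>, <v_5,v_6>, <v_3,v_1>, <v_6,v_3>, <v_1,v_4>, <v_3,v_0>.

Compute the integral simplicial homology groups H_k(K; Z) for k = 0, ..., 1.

Take the total order v_0 < v_1 < v_2 < v_3 < v_4 < v_5 < v_6 on the vertex set. Then K (dimension 1) consists of the simplices:

  0-simplices (7): [v_0], [v_1], [v_2], [v_3], [v_4], [v_5], [v_6]
  1-simplices (9): [v_0,v_2], [v_0,v_3], [v_1,v_3], [v_1,v_4], [v_2,v_3], [v_3,v_4], [v_3,v_5], [v_3,v_6], [v_5,v_6]

Hence C_0 ≅ Z^7, C_1 ≅ Z^9.

∂_1: C_1 → C_0 is given by ∂[p,q] = [q] − [p]. For instance
  ∂[v_1,v_3] = [v_3] − [v_1].
As a 7×9 matrix over Z this has rank 6, with invariant factors (1,1,1,1,1,1).

Computing H_k = (kernel of ∂_k) / (image of ∂_{k+1}):

  H_0: rank C_0 − rank ∂_1 = 7 − 6 = 1, and the invariant factors of ∂_1 are all 1, so H_0 = Z.
  H_1: rank ker ∂_1 − rank ∂_2 = (9 − 6) − 0 = 3, and there is no ∂_2, so H_1 = Z^3.

As a check, the Euler characteristic is 7 − 9 = -2, which agrees with 1 − 3 = -2.

H_0 = Z,  H_1 = Z^3.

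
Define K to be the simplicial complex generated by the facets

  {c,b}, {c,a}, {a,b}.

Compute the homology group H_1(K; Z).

K has 3 vertices, 3 edges.
rank ∂_1 = 2, rank ∂_2 = 0 ⇒ b_1 = 3 − 2 − 0 = 1. So H_1 = Z.

H_1 = Z.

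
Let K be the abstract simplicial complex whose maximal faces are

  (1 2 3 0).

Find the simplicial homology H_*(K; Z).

H_0 ≅ Z,  H_1 = 0,  H_2 = 0,  H_3 = 0.

K has 4 vertices, 6 edges, 4 triangles, 1 3-simplex.
rank ∂_0 = 0, rank ∂_1 = 3 ⇒ b_0 = 4 − 0 − 3 = 1; all invariant factors of ∂_1 are 1 so no torsion. So H_0 ≅ Z.
rank ∂_1 = 3, rank ∂_2 = 3 ⇒ b_1 = 6 − 3 − 3 = 0; all invariant factors of ∂_2 are 1 so no torsion. So H_1 ≅ 0.
rank ∂_2 = 3, rank ∂_3 = 1 ⇒ b_2 = 4 − 3 − 1 = 0; all invariant factors of ∂_3 are 1 so no torsion. So H_2 ≅ 0.
rank ∂_3 = 1, rank ∂_4 = 0 ⇒ b_3 = 1 − 1 − 0 = 0. So H_3 ≅ 0.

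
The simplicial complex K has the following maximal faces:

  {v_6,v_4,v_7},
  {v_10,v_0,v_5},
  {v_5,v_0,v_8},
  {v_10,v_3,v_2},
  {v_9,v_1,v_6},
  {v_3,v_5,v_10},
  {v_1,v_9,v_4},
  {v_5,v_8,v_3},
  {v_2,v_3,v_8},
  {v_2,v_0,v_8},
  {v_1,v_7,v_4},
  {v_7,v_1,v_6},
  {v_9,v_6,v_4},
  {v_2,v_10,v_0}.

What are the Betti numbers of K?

Order the vertices as v_0 < v_1 < v_2 < v_3 < v_4 < v_5 < v_6 < v_7 < v_8 < v_9 < v_10. Listing each simplex with vertices in this order, K has dimension 2 with simplices:

  0-simplices (11): [v_0], [v_1], [v_2], [v_3], [v_4], [v_5], [v_6], [v_7], [v_8], [v_9], [v_10]
  1-simplices (21): (21 of them)
  2-simplices (14): (14 of them)

so the chain groups are C_0 ≅ Z^11, C_1 ≅ Z^21, C_2 ≅ Z^14.

Boundary ∂_1: C_1 → C_0 sends each edge [p,q] (with p < q) to q − p.
This gives a 11×21 integer matrix of rank 9; reducing to Smith normal form yields diagonal entries (1,1,1,1,1,1,1,1,1).

Boundary ∂_2: C_2 → C_1 acts by ∂[p,q,r] = [q,r] − [p,r] + [p,q]. For instance
  ∂[v_3,v_5,v_10] = [v_5,v_10] − [v_3,v_10] + [v_3,v_5],
  ∂[v_0,v_5,v_8] = [v_5,v_8] − [v_0,v_8] + [v_0,v_5].
This gives a 21×14 integer matrix of rank 12; reducing to Smith normal form yields diagonal entries (1,1,1,1,1,1,1,1,1,1,1,1).

Computing H_k = (kernel of ∂_k) / (image of ∂_{k+1}):

  H_0: rank C_0 − rank ∂_1 = 11 − 9 = 2, and the invariant factors of ∂_1 are all 1, so H_0 = Z^2.
  H_1: rank ker ∂_1 − rank ∂_2 = (21 − 9) − 12 = 0, and the invariant factors of ∂_2 are all 1, so H_1 = 0.
  H_2: rank ker ∂_2 − rank ∂_3 = (14 − 12) − 0 = 2, and there is no ∂_3, so H_2 = Z^2.

(K is a triangulation of the disjoint union of the 2-sphere S^2 and the 2-sphere S^2.)

Hence the Betti numbers are b_0 = 2, b_1 = 0, b_2 = 2.

b_0 = 2, b_1 = 0, b_2 = 2.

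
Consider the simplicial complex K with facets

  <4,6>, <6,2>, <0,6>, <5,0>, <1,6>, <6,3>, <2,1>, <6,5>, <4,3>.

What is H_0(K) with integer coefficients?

K has 7 vertices, 9 edges.
rank ∂_0 = 0, rank ∂_1 = 6 ⇒ b_0 = 7 − 0 − 6 = 1; all invariant factors of ∂_1 are 1 so no torsion. So H_0 = Z.

H_0 = Z.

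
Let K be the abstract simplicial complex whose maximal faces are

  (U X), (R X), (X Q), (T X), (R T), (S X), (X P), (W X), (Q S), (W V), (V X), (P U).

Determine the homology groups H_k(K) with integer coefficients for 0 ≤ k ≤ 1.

K has 9 vertices, 12 edges.
rank ∂_0 = 0, rank ∂_1 = 8 ⇒ b_0 = 9 − 0 − 8 = 1; all invariant factors of ∂_1 are 1 so no torsion. So H_0 ≅ Z.
rank ∂_1 = 8, rank ∂_2 = 0 ⇒ b_1 = 12 − 8 − 0 = 4. So H_1 ≅ Z^4.

H_0 = Z,  H_1 = Z^4.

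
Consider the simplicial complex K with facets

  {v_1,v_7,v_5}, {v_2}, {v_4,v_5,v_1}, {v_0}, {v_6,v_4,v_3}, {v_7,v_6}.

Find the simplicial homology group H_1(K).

H_1 ≅ Z.

We work with the vertex ordering v_0 < v_1 < v_2 < v_3 < v_4 < v_5 < v_6 < v_7. The simplices of K, each written with vertices in increasing order, are:

  0-simplices (8): [v_0], [v_1], [v_2], [v_3], [v_4], [v_5], [v_6], [v_7]
  1-simplices (9): [v_1,v_4], [v_1,v_5], [v_1,v_7], [v_3,v_4], [v_3,v_6], [v_4,v_5], [v_4,v_6], [v_5,v_7], [v_6,v_7]
  2-simplices (3): [v_1,v_4,v_5], [v_1,v_5,v_7], [v_3,v_4,v_6]

giving chain groups C_0 ≅ Z^8, C_1 ≅ Z^9, C_2 ≅ Z^3.

Boundary ∂_1: C_1 → C_0 is given by ∂[p,q] = [q] − [p]. For instance
  ∂[v_4,v_5] = [v_5] − [v_4].
As a 8×9 matrix over Z this has rank 5, with invariant factors (1,1,1,1,1).

The boundary map ∂_2: C_2 → C_1 acts by ∂[p,q,r] = [q,r] − [p,r] + [p,q]. For instance
  ∂[v_3,v_4,v_6] = [v_4,v_6] − [v_3,v_6] + [v_3,v_4],
  ∂[v_1,v_4,v_5] = [v_4,v_5] − [v_1,v_5] + [v_1,v_4].
This gives a 9×3 integer matrix of rank 3; reducing to Smith normal form yields diagonal entries (1,1,1).

Now H_k = ker ∂_k / im ∂_{k+1}, so:

  H_1: rank ker ∂_1 − rank ∂_2 = (9 − 5) − 3 = 1, and the invariant factors of ∂_2 are all 1, so H_1 = Z.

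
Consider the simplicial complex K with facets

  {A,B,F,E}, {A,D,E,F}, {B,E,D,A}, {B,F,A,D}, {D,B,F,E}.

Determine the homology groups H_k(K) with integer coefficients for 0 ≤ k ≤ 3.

K has 5 vertices, 10 edges, 10 triangles, 5 3-simplices.
rank ∂_0 = 0, rank ∂_1 = 4 ⇒ b_0 = 5 − 0 − 4 = 1; all invariant factors of ∂_1 are 1 so no torsion. So H_0 = Z.
rank ∂_1 = 4, rank ∂_2 = 6 ⇒ b_1 = 10 − 4 − 6 = 0; all invariant factors of ∂_2 are 1 so no torsion. So H_1 = 0.
rank ∂_2 = 6, rank ∂_3 = 4 ⇒ b_2 = 10 − 6 − 4 = 0; all invariant factors of ∂_3 are 1 so no torsion. So H_2 = 0.
rank ∂_3 = 4, rank ∂_4 = 0 ⇒ b_3 = 5 − 4 − 0 = 1. So H_3 = Z.

H_0 ≅ Z,  H_1 = 0,  H_2 = 0,  H_3 ≅ Z.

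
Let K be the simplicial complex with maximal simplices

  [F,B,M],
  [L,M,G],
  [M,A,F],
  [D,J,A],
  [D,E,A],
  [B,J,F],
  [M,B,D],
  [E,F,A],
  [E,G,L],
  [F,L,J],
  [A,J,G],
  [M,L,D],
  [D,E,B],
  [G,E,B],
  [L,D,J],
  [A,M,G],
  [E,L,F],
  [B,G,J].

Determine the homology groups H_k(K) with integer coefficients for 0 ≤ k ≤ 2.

We work with the vertex ordering A < B < D < E < F < G < J < L < M. The simplices of K, each written with vertices in increasing order, are:

  0-simplices (9): A, B, D, E, F, G, J, L, M
  1-simplices (27): AD, AE, AF, AG, AJ, AM, BD, BE, BF, BG, BJ, BM, DE, DJ, DL, DM, EF, EG, EL, FJ, FL, FM, GJ, GL, GM, JL, LM
  2-simplices (18): ADE, ADJ, AEF, AFM, AGJ, AGM, BDE, BDM, BEG, BFJ, BFM, BGJ, DJL, DLM, EFL, EGL, FJL, GLM

so the chain groups are C_0 ≅ Z^9, C_1 ≅ Z^27, C_2 ≅ Z^18.

∂_1: C_1 → C_0 maps an edge to its endpoints' difference, ∂[p,q] = q − p. For instance
  ∂BG = G − B.
This gives a 9×27 integer matrix of rank 8; reducing to Smith normal form yields diagonal entries (1,1,1,1,1,1,1,1).

Boundary ∂_2: C_2 → C_1 maps a triangle to the signed sum of its edges. For instance
  ∂AGJ = GJ − AJ + AG,
  ∂AFM = FM − AM + AF.
As a 27×18 matrix over Z this has rank 17, with invariant factors (1,1,1,1,1,1,1,1,1,1,1,1,1,1,1,1,1).

Computing H_k = (kernel of ∂_k) / (image of ∂_{k+1}):

  H_0: rank C_0 − rank ∂_1 = 9 − 8 = 1, and the invariant factors of ∂_1 are all 1, so H_0 ≅ Z.
  H_1: rank ker ∂_1 − rank ∂_2 = (27 − 8) − 17 = 2, and the invariant factors of ∂_2 are all 1, so H_1 ≅ Z^2.
  H_2: rank ker ∂_2 − rank ∂_3 = (18 − 17) − 0 = 1, and there is no ∂_3, so H_2 ≅ Z.

As a check, the Euler characteristic is 9 − 27 + 18 = 0, which agrees with 1 − 2 + 1 = 0.
(K is a triangulation of the torus T^2.)

H_0 = Z,  H_1 = Z^2,  H_2 = Z.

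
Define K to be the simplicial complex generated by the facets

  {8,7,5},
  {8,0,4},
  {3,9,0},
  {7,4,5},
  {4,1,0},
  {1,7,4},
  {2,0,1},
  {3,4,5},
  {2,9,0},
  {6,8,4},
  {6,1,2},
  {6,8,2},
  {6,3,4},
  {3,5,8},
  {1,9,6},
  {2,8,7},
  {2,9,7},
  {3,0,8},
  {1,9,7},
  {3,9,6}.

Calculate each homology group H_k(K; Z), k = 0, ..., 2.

H_0 ≅ Z,  H_1 ≅ Z ⊕ Z_2,  H_2 = 0.

Take the total order 0 < 1 < 2 < 3 < 4 < 5 < 6 < 7 < 8 < 9 on the vertex set. Then K (dimension 2) consists of the simplices:

  0-simplices (10): [0], [1], [2], [3], [4], [5], [6], [7], [8], [9]
  1-simplices (30): (30 of them)
  2-simplices (20): (20 of them)

so the chain groups are C_0 ≅ Z^10, C_1 ≅ Z^30, C_2 ≅ Z^20.

Boundary ∂_1: C_1 → C_0 is given by ∂[p,q] = [q] − [p].
As a 10×30 matrix over Z this has rank 9, with invariant factors (1,1,1,1,1,1,1,1,1).

Boundary ∂_2: C_2 → C_1 sends each 2-simplex [p,q,r] to [q,r] − [p,r] + [p,q]. For instance
  ∂[2,7,9] = [7,9] − [2,9] + [2,7],
  ∂[1,6,9] = [6,9] − [1,9] + [1,6].
As a 30×20 matrix over Z this has rank 20, with invariant factors (1,1,1,1,1,1,1,1,1,1,1,1,1,1,1,1,1,1,1,2).

From H_k ≅ ker(∂_k) / im(∂_{k+1}) we obtain:

  H_0: rank C_0 − rank ∂_1 = 10 − 9 = 1, and the invariant factors of ∂_1 are all 1, so H_0 ≅ Z.
  H_1: rank ker ∂_1 − rank ∂_2 = (30 − 9) − 20 = 1, and ∂_2 has invariant factor 2 > 1, so H_1 ≅ Z ⊕ Z_2.
  H_2: rank ker ∂_2 − rank ∂_3 = (20 − 20) − 0 = 0, and there is no ∂_3, so H_2 ≅ 0.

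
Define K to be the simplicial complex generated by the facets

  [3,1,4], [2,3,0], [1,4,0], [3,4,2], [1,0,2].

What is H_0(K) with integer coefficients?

K has 5 vertices, 10 edges, 5 triangles.
rank ∂_0 = 0, rank ∂_1 = 4 ⇒ b_0 = 5 − 0 − 4 = 1; all invariant factors of ∂_1 are 1 so no torsion. So H_0 ≅ Z.

H_0 ≅ Z.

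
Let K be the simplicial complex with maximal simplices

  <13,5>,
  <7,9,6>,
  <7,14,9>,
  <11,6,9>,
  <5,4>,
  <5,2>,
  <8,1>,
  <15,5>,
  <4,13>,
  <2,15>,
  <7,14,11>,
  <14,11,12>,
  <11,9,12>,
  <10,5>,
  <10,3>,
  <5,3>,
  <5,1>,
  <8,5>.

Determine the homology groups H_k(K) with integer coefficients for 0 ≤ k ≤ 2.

Fix the vertex order 1 < 2 < 3 < 4 < 5 < 6 < 7 < 8 < 9 < 10 < 11 < 12 < 13 < 14 < 15 and write every simplex with vertices in increasing order. Then dim K = 2 and the simplices of K are:

  0-simplices (15): [1], [2], [3], [4], [5], [6], [7], [8], [9], [10], [11], [12], [13], [14], [15]
  1-simplices (24): (24 of them)
  2-simplices (6): [6,7,9], [6,9,11], [7,9,14], [7,11,14], [9,11,12], [11,12,14]

so the chain groups are C_0 ≅ Z^15, C_1 ≅ Z^24, C_2 ≅ Z^6.

Boundary ∂_1: C_1 → C_0 sends each edge [p,q] (with p < q) to q − p. For instance
  ∂[5,8] = [8] − [5].
The resulting 15×24 matrix has rank 13, and its Smith normal form has invariant factors (1,1,1,1,1,1,1,1,1,1,1,1,1).

The boundary map ∂_2: C_2 → C_1 acts by ∂[p,q,r] = [q,r] − [p,r] + [p,q]. For instance
  ∂[6,9,11] = [9,11] − [6,11] + [6,9],
  ∂[9,11,12] = [11,12] − [9,12] + [9,11].
The 24×6 boundary matrix has rank 6 and Smith normal form diag(1,1,1,1,1,1).

From H_k ≅ ker(∂_k) / im(∂_{k+1}) we obtain:

  H_0: rank C_0 − rank ∂_1 = 15 − 13 = 2, and the invariant factors of ∂_1 are all 1, so H_0 ≅ Z^2.
  H_1: rank ker ∂_1 − rank ∂_2 = (24 − 13) − 6 = 5, and the invariant factors of ∂_2 are all 1, so H_1 ≅ Z^5.
  H_2: rank ker ∂_2 − rank ∂_3 = (6 − 6) − 0 = 0, and there is no ∂_3, so H_2 ≅ 0.

(K is a triangulation of the disjoint union of the cylinder S^1 x I and a wedge of 4 circles.)

H_0 ≅ Z^2,  H_1 ≅ Z^5,  H_2 = 0.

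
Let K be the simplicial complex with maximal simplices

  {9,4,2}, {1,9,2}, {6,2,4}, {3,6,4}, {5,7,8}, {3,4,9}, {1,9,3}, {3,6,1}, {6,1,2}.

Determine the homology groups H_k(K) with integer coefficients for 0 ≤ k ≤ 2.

Order the vertices as 1 < 2 < 3 < 4 < 5 < 6 < 7 < 8 < 9. Listing each simplex with vertices in this order, K has dimension 2 with simplices:

  0-simplices (9): [1], [2], [3], [4], [5], [6], [7], [8], [9]
  1-simplices (15): [1,2], [1,3], [1,6], [1,9], [2,4], [2,6], [2,9], [3,4], [3,6], [3,9], [4,6], [4,9], [5,7], [5,8], [7,8]
  2-simplices (9): [1,2,6], [1,2,9], [1,3,6], [1,3,9], [2,4,6], [2,4,9], [3,4,6], [3,4,9], [5,7,8]

Hence C_0 ≅ Z^9, C_1 ≅ Z^15, C_2 ≅ Z^9.

Boundary ∂_1: C_1 → C_0 maps an edge to its endpoints' difference, ∂[p,q] = q − p.
The 9×15 boundary matrix has rank 7 and Smith normal form diag(1,1,1,1,1,1,1).

Boundary ∂_2: C_2 → C_1 sends each 2-simplex [p,q,r] to [q,r] − [p,r] + [p,q]. For instance
  ∂[2,4,6] = [4,6] − [2,6] + [2,4],
  ∂[1,2,6] = [2,6] − [1,6] + [1,2].
As a 15×9 matrix over Z this has rank 8, with invariant factors (1,1,1,1,1,1,1,1).

Now H_k = ker ∂_k / im ∂_{k+1}, so:

  H_0: rank C_0 − rank ∂_1 = 9 − 7 = 2, and the invariant factors of ∂_1 are all 1, so H_0 = Z^2.
  H_1: rank ker ∂_1 − rank ∂_2 = (15 − 7) − 8 = 0, and the invariant factors of ∂_2 are all 1, so H_1 = 0.
  H_2: rank ker ∂_2 − rank ∂_3 = (9 − 8) − 0 = 1, and there is no ∂_3, so H_2 = Z.

As a check, the Euler characteristic is 9 − 15 + 9 = 3, which agrees with 2 − 0 + 1 = 3.
(K is a triangulation of the disjoint union of the 2-sphere S^2 and the 2-simplex.)

H_0 = Z^2,  H_1 = 0,  H_2 = Z.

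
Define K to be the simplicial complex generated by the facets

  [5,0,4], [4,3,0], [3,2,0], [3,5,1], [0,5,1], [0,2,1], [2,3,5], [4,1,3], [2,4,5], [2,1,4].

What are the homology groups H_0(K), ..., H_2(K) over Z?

Take the total order 0 < 1 < 2 < 3 < 4 < 5 on the vertex set. Then K (dimension 2) consists of the simplices:

  0-simplices (6): [0], [1], [2], [3], [4], [5]
  1-simplices (15): [0,1], [0,2], [0,3], [0,4], [0,5], [1,2], [1,3], [1,4], [1,5], [2,3], [2,4], [2,5], [3,4], [3,5], [4,5]
  2-simplices (10): [0,1,2], [0,1,5], [0,2,3], [0,3,4], [0,4,5], [1,2,4], [1,3,4], [1,3,5], [2,3,5], [2,4,5]

giving chain groups C_0 ≅ Z^6, C_1 ≅ Z^15, C_2 ≅ Z^10.

∂_1: C_1 → C_0 is given by ∂[p,q] = [q] − [p].
This gives a 6×15 integer matrix of rank 5; reducing to Smith normal form yields diagonal entries (1,1,1,1,1).

Boundary ∂_2: C_2 → C_1 acts by ∂[p,q,r] = [q,r] − [p,r] + [p,q]. For instance
  ∂[2,4,5] = [4,5] − [2,5] + [2,4],
  ∂[2,3,5] = [3,5] − [2,5] + [2,3].
This gives a 15×10 integer matrix of rank 10; reducing to Smith normal form yields diagonal entries (1,1,1,1,1,1,1,1,1,2).

From H_k ≅ ker(∂_k) / im(∂_{k+1}) we obtain:

  H_0: rank C_0 − rank ∂_1 = 6 − 5 = 1, and the invariant factors of ∂_1 are all 1, so H_0 = Z.
  H_1: rank ker ∂_1 − rank ∂_2 = (15 − 5) − 10 = 0, and ∂_2 has invariant factor 2 > 1, so H_1 = Z_2.
  H_2: rank ker ∂_2 − rank ∂_3 = (10 − 10) − 0 = 0, and there is no ∂_3, so H_2 = 0.

(K is a triangulation of the real projective plane RP^2.)

H_0 = Z,  H_1 = Z_2,  H_2 = 0.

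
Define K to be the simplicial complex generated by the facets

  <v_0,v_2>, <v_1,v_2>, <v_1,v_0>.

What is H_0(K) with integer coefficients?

We work with the vertex ordering v_0 < v_1 < v_2. The simplices of K, each written with vertices in increasing order, are:

  0-simplices (3): [v_0], [v_1], [v_2]
  1-simplices (3): [v_0,v_1], [v_0,v_2], [v_1,v_2]

so the chain groups are C_0 ≅ Z^3, C_1 ≅ Z^3.

The boundary map ∂_1: C_1 → C_0 is given by ∂[p,q] = [q] − [p]. For instance
  ∂[v_0,v_1] = [v_1] − [v_0].
This gives a 3×3 integer matrix of rank 2; reducing to Smith normal form yields diagonal entries (1,1).

Now H_k = ker ∂_k / im ∂_{k+1}, so:

  H_0: rank C_0 − rank ∂_1 = 3 − 2 = 1, and the invariant factors of ∂_1 are all 1, so H_0 = Z.

H_0 ≅ Z.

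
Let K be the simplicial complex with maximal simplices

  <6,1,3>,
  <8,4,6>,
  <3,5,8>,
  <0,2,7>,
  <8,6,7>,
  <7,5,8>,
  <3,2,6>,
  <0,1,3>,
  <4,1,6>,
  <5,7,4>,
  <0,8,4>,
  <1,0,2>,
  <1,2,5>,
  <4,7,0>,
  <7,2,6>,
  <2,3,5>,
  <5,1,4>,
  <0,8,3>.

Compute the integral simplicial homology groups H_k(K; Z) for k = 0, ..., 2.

K has 9 vertices, 27 edges, 18 triangles.
rank ∂_0 = 0, rank ∂_1 = 8 ⇒ b_0 = 9 − 0 − 8 = 1; all invariant factors of ∂_1 are 1 so no torsion. So H_0 ≅ Z.
rank ∂_1 = 8, rank ∂_2 = 18 ⇒ b_1 = 27 − 8 − 18 = 1; ∂_2 has invariant factor(s) [2] giving torsion. So H_1 ≅ Z ⊕ Z/2.
rank ∂_2 = 18, rank ∂_3 = 0 ⇒ b_2 = 18 − 18 − 0 = 0. So H_2 ≅ 0.

H_0 ≅ Z,  H_1 ≅ Z ⊕ Z/2,  H_2 = 0.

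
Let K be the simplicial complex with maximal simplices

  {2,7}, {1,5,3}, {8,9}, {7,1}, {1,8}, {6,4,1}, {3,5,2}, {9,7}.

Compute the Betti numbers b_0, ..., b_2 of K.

b_0 = 1, b_1 = 2, b_2 = 0.

Order the vertices as 1 < 2 < 3 < 4 < 5 < 6 < 7 < 8 < 9. Listing each simplex with vertices in this order, K has dimension 2 with simplices:

  0-simplices (9): [1], [2], [3], [4], [5], [6], [7], [8], [9]
  1-simplices (13): [1,3], [1,4], [1,5], [1,6], [1,7], [1,8], [2,3], [2,5], [2,7], [3,5], [4,6], [7,9], [8,9]
  2-simplices (3): [1,3,5], [1,4,6], [2,3,5]

so the chain groups are C_0 ≅ Z^9, C_1 ≅ Z^13, C_2 ≅ Z^3.

∂_1: C_1 → C_0 sends each edge [p,q] (with p < q) to q − p. For instance
  ∂[1,5] = [5] − [1].
This gives a 9×13 integer matrix of rank 8; reducing to Smith normal form yields diagonal entries (1,1,1,1,1,1,1,1).

Boundary ∂_2: C_2 → C_1 sends each 2-simplex [p,q,r] to [q,r] − [p,r] + [p,q]. For instance
  ∂[1,4,6] = [4,6] − [1,6] + [1,4],
  ∂[2,3,5] = [3,5] − [2,5] + [2,3].
The resulting 13×3 matrix has rank 3, and its Smith normal form has invariant factors (1,1,1).

Reading off H_k = ker ∂_k / im ∂_{k+1}:

  H_0: rank C_0 − rank ∂_1 = 9 − 8 = 1, and the invariant factors of ∂_1 are all 1, so H_0 ≅ Z.
  H_1: rank ker ∂_1 − rank ∂_2 = (13 − 8) − 3 = 2, and the invariant factors of ∂_2 are all 1, so H_1 ≅ Z^2.
  H_2: rank ker ∂_2 − rank ∂_3 = (3 − 3) − 0 = 0, and there is no ∂_3, so H_2 ≅ 0.

As a check, the Euler characteristic is 9 − 13 + 3 = -1, which agrees with 1 − 2 + 0 = -1.

Hence the Betti numbers are b_0 = 1, b_1 = 2, b_2 = 0.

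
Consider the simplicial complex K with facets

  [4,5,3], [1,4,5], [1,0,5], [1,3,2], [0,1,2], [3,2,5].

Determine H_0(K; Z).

H_0 = Z.

Order the vertices as 0 < 1 < 2 < 3 < 4 < 5. Listing each simplex with vertices in this order, K has dimension 2 with simplices:

  0-simplices (6): [0], [1], [2], [3], [4], [5]
  1-simplices (12): [0,1], [0,2], [0,5], [1,2], [1,3], [1,4], [1,5], [2,3], [2,5], [3,4], [3,5], [4,5]
  2-simplices (6): [0,1,2], [0,1,5], [1,2,3], [1,4,5], [2,3,5], [3,4,5]

giving chain groups C_0 ≅ Z^6, C_1 ≅ Z^12, C_2 ≅ Z^6.

Boundary ∂_1: C_1 → C_0 sends each edge [p,q] (with p < q) to q − p.
This gives a 6×12 integer matrix of rank 5; reducing to Smith normal form yields diagonal entries (1,1,1,1,1).

∂_2: C_2 → C_1 acts by ∂[p,q,r] = [q,r] − [p,r] + [p,q]. For instance
  ∂[1,2,3] = [2,3] − [1,3] + [1,2],
  ∂[0,1,5] = [1,5] − [0,5] + [0,1].
This gives a 12×6 integer matrix of rank 6; reducing to Smith normal form yields diagonal entries (1,1,1,1,1,1).

From H_k ≅ ker(∂_k) / im(∂_{k+1}) we obtain:

  H_0: rank C_0 − rank ∂_1 = 6 − 5 = 1, and the invariant factors of ∂_1 are all 1, so H_0 ≅ Z.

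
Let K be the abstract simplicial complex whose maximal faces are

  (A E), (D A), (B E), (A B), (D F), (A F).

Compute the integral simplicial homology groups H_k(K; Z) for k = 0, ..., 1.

H_0 ≅ Z,  H_1 ≅ Z^2.

K has 5 vertices, 6 edges.
rank ∂_0 = 0, rank ∂_1 = 4 ⇒ b_0 = 5 − 0 − 4 = 1; all invariant factors of ∂_1 are 1 so no torsion. So H_0 ≅ Z.
rank ∂_1 = 4, rank ∂_2 = 0 ⇒ b_1 = 6 − 4 − 0 = 2. So H_1 ≅ Z^2.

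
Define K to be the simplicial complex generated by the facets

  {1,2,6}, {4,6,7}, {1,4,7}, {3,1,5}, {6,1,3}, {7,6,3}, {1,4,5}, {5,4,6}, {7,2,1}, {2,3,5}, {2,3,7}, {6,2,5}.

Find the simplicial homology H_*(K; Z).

K has 7 vertices, 18 edges, 12 triangles.
rank ∂_0 = 0, rank ∂_1 = 6 ⇒ b_0 = 7 − 0 − 6 = 1; all invariant factors of ∂_1 are 1 so no torsion. So H_0 ≅ Z.
rank ∂_1 = 6, rank ∂_2 = 12 ⇒ b_1 = 18 − 6 − 12 = 0; ∂_2 has invariant factor(s) [2] giving torsion. So H_1 ≅ Z/2Z.
rank ∂_2 = 12, rank ∂_3 = 0 ⇒ b_2 = 12 − 12 − 0 = 0. So H_2 ≅ 0.

H_0 = Z,  H_1 = Z/2Z,  H_2 = 0.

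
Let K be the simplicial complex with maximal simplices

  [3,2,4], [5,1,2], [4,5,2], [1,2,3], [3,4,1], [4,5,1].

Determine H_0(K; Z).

Take the total order 1 < 2 < 3 < 4 < 5 on the vertex set. Then K (dimension 2) consists of the simplices:

  0-simplices (5): [1], [2], [3], [4], [5]
  1-simplices (9): [1,2], [1,3], [1,4], [1,5], [2,3], [2,4], [2,5], [3,4], [4,5]
  2-simplices (6): [1,2,3], [1,2,5], [1,3,4], [1,4,5], [2,3,4], [2,4,5]

Hence C_0 ≅ Z^5, C_1 ≅ Z^9, C_2 ≅ Z^6.

Boundary ∂_1: C_1 → C_0 maps an edge to its endpoints' difference, ∂[p,q] = q − p.
This gives a 5×9 integer matrix of rank 4; reducing to Smith normal form yields diagonal entries (1,1,1,1).

∂_2: C_2 → C_1 acts by ∂[p,q,r] = [q,r] − [p,r] + [p,q]. For instance
  ∂[1,2,5] = [2,5] − [1,5] + [1,2],
  ∂[1,3,4] = [3,4] − [1,4] + [1,3].
This gives a 9×6 integer matrix of rank 5; reducing to Smith normal form yields diagonal entries (1,1,1,1,1).

Computing H_k = (kernel of ∂_k) / (image of ∂_{k+1}):

  H_0: rank C_0 − rank ∂_1 = 5 − 4 = 1, and the invariant factors of ∂_1 are all 1, so H_0 = Z.

H_0 ≅ Z.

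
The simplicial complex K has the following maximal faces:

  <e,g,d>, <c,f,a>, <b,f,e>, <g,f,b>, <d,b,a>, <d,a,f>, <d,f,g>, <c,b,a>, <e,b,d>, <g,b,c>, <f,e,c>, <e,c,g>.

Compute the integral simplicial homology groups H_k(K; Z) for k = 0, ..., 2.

H_0 ≅ Z,  H_1 ≅ Z/2,  H_2 = 0.

K has 7 vertices, 18 edges, 12 triangles.
rank ∂_0 = 0, rank ∂_1 = 6 ⇒ b_0 = 7 − 0 − 6 = 1; all invariant factors of ∂_1 are 1 so no torsion. So H_0 ≅ Z.
rank ∂_1 = 6, rank ∂_2 = 12 ⇒ b_1 = 18 − 6 − 12 = 0; ∂_2 has invariant factor(s) [2] giving torsion. So H_1 ≅ Z/2.
rank ∂_2 = 12, rank ∂_3 = 0 ⇒ b_2 = 12 − 12 − 0 = 0. So H_2 ≅ 0.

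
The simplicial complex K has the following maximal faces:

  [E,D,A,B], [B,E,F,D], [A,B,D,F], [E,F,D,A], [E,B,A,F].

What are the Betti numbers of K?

b_0 = 1, b_1 = 0, b_2 = 0, b_3 = 1.

Take the total order A < B < D < E < F on the vertex set. Then K (dimension 3) consists of the simplices:

  0-simplices (5): A, B, D, E, F
  1-simplices (10): AB, AD, AE, AF, BD, BE, BF, DE, DF, EF
  2-simplices (10): ABD, ABE, ABF, ADE, ADF, AEF, BDE, BDF, BEF, DEF
  3-simplices (5): ABDE, ABDF, ABEF, ADEF, BDEF

so the chain groups are C_0 ≅ Z^5, C_1 ≅ Z^10, C_2 ≅ Z^10, C_3 ≅ Z^5.

The boundary map ∂_1: C_1 → C_0 sends each edge [p,q] (with p < q) to q − p.
The 5×10 boundary matrix has rank 4 and Smith normal form diag(1,1,1,1).

∂_2: C_2 → C_1 acts by ∂[p,q,r] = [q,r] − [p,r] + [p,q]. For instance
  ∂ADF = DF − AF + AD,
  ∂AEF = EF − AF + AE.
The resulting 10×10 matrix has rank 6, and its Smith normal form has invariant factors (1,1,1,1,1,1).

The boundary map ∂_3: C_3 → C_2 sends each 3-simplex σ to the alternating sum Σ_i (−1)^i (σ with its i-th vertex removed). For instance
  ∂BDEF = DEF − BEF + BDF − BDE,
  ∂ADEF = DEF − AEF + ADF − ADE.
As a 10×5 matrix over Z this has rank 4, with invariant factors (1,1,1,1).

Reading off H_k = ker ∂_k / im ∂_{k+1}:

  H_0: rank C_0 − rank ∂_1 = 5 − 4 = 1, and the invariant factors of ∂_1 are all 1, so H_0 = Z.
  H_1: rank ker ∂_1 − rank ∂_2 = (10 − 4) − 6 = 0, and the invariant factors of ∂_2 are all 1, so H_1 = 0.
  H_2: rank ker ∂_2 − rank ∂_3 = (10 − 6) − 4 = 0, and the invariant factors of ∂_3 are all 1, so H_2 = 0.
  H_3: rank ker ∂_3 − rank ∂_4 = (5 − 4) − 0 = 1, and there is no ∂_4, so H_3 = Z.

As a check, the Euler characteristic is 5 − 10 + 10 − 5 = 0, which agrees with 1 − 0 + 0 − 1 = 0.
(K is a triangulation of the 3-sphere S^3.)

Hence the Betti numbers are b_0 = 1, b_1 = 0, b_2 = 0, b_3 = 1.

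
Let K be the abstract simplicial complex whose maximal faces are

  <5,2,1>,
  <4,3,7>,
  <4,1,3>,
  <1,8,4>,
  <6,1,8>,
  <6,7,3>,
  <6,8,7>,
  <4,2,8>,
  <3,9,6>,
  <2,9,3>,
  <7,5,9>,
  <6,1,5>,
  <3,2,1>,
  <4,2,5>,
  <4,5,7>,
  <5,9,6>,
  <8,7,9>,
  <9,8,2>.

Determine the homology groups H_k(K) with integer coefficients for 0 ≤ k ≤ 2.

H_0 = Z,  H_1 = Z ⊕ Z/2,  H_2 = 0.

Fix the vertex order 1 < 2 < 3 < 4 < 5 < 6 < 7 < 8 < 9 and write every simplex with vertices in increasing order. Then dim K = 2 and the simplices of K are:

  0-simplices (9): [1], [2], [3], [4], [5], [6], [7], [8], [9]
  1-simplices (27): (27 of them)
  2-simplices (18): [1,2,3], [1,2,5], [1,3,4], [1,4,8], [1,5,6], [1,6,8], [2,3,9], [2,4,5], [2,4,8], [2,8,9], [3,4,7], [3,6,7], [3,6,9], [4,5,7], [5,6,9], [5,7,9], [6,7,8], [7,8,9]

so the chain groups are C_0 ≅ Z^9, C_1 ≅ Z^27, C_2 ≅ Z^18.

Boundary ∂_1: C_1 → C_0 maps an edge to its endpoints' difference, ∂[p,q] = q − p. For instance
  ∂[4,7] = [7] − [4].
The 9×27 boundary matrix has rank 8 and Smith normal form diag(1,1,1,1,1,1,1,1).

The boundary map ∂_2: C_2 → C_1 acts by ∂[p,q,r] = [q,r] − [p,r] + [p,q]. For instance
  ∂[7,8,9] = [8,9] − [7,9] + [7,8],
  ∂[2,4,5] = [4,5] − [2,5] + [2,4].
The resulting 27×18 matrix has rank 18, and its Smith normal form has invariant factors (1,1,1,1,1,1,1,1,1,1,1,1,1,1,1,1,1,2).

Now H_k = ker ∂_k / im ∂_{k+1}, so:

  H_0: rank C_0 − rank ∂_1 = 9 − 8 = 1, and the invariant factors of ∂_1 are all 1, so H_0 ≅ Z.
  H_1: rank ker ∂_1 − rank ∂_2 = (27 − 8) − 18 = 1, and ∂_2 has invariant factor 2 > 1, so H_1 ≅ Z ⊕ Z/2.
  H_2: rank ker ∂_2 − rank ∂_3 = (18 − 18) − 0 = 0, and there is no ∂_3, so H_2 ≅ 0.

(K is a triangulation of the Klein bottle.)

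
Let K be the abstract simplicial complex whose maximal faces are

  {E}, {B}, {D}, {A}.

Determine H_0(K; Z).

H_0 = Z^4.

We work with the vertex ordering A < B < D < E. The simplices of K, each written with vertices in increasing order, are:

  0-simplices (4): A, B, D, E

giving chain groups C_0 ≅ Z^4.

Computing H_k = (kernel of ∂_k) / (image of ∂_{k+1}):

  H_0: rank C_0 − rank ∂_1 = 4 − 0 = 4, and there is no ∂_1, so H_0 = Z^4.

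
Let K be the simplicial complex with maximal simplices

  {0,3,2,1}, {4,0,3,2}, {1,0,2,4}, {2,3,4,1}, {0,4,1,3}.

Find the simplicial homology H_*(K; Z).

Take the total order 0 < 1 < 2 < 3 < 4 on the vertex set. Then K (dimension 3) consists of the simplices:

  0-simplices (5): [0], [1], [2], [3], [4]
  1-simplices (10): [0,1], [0,2], [0,3], [0,4], [1,2], [1,3], [1,4], [2,3], [2,4], [3,4]
  2-simplices (10): [0,1,2], [0,1,3], [0,1,4], [0,2,3], [0,2,4], [0,3,4], [1,2,3], [1,2,4], [1,3,4], [2,3,4]
  3-simplices (5): [0,1,2,3], [0,1,2,4], [0,1,3,4], [0,2,3,4], [1,2,3,4]

so the chain groups are C_0 ≅ Z^5, C_1 ≅ Z^10, C_2 ≅ Z^10, C_3 ≅ Z^5.

Boundary ∂_1: C_1 → C_0 sends each edge [p,q] (with p < q) to q − p. For instance
  ∂[1,2] = [2] − [1].
The 5×10 boundary matrix has rank 4 and Smith normal form diag(1,1,1,1).

The boundary map ∂_2: C_2 → C_1 maps a triangle to the signed sum of its edges. For instance
  ∂[1,3,4] = [3,4] − [1,4] + [1,3],
  ∂[0,1,3] = [1,3] − [0,3] + [0,1].
The 10×10 boundary matrix has rank 6 and Smith normal form diag(1,1,1,1,1,1).

The boundary map ∂_3: C_3 → C_2 sends each 3-simplex σ to the alternating sum Σ_i (−1)^i (σ with its i-th vertex removed). For instance
  ∂[1,2,3,4] = [2,3,4] − [1,3,4] + [1,2,4] − [1,2,3],
  ∂[0,2,3,4] = [2,3,4] − [0,3,4] + [0,2,4] − [0,2,3].
This gives a 10×5 integer matrix of rank 4; reducing to Smith normal form yields diagonal entries (1,1,1,1).

Now H_k = ker ∂_k / im ∂_{k+1}, so:

  H_0: rank C_0 − rank ∂_1 = 5 − 4 = 1, and the invariant factors of ∂_1 are all 1, so H_0 ≅ Z.
  H_1: rank ker ∂_1 − rank ∂_2 = (10 − 4) − 6 = 0, and the invariant factors of ∂_2 are all 1, so H_1 ≅ 0.
  H_2: rank ker ∂_2 − rank ∂_3 = (10 − 6) − 4 = 0, and the invariant factors of ∂_3 are all 1, so H_2 ≅ 0.
  H_3: rank ker ∂_3 − rank ∂_4 = (5 − 4) − 0 = 1, and there is no ∂_4, so H_3 ≅ Z.

As a check, the Euler characteristic is 5 − 10 + 10 − 5 = 0, which agrees with 1 − 0 + 0 − 1 = 0.

H_0 = Z,  H_1 = 0,  H_2 = 0,  H_3 = Z.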